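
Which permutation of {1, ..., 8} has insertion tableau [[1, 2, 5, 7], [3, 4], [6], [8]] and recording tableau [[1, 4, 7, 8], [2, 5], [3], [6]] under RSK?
Reverse the RSK construction: for i from n down to 1, find the cell of Q containing i, remove the entry at that cell from P, and reverse-bump it up through P; the value ejected from row 1 is w(i).

Step i=8: Q has 8 at row 1, column 4; remove that cell from P, ejecting 7. So w(8) = 7. P is now [[1, 2, 5], [3, 4], [6], [8]].
Step i=7: Q has 7 at row 1, column 3; remove that cell from P, ejecting 5. So w(7) = 5. P is now [[1, 2], [3, 4], [6], [8]].
Step i=6: Q has 6 at row 4, column 1; remove 8 from row 4 of P and reverse-bump: 8 enters row 3 and ejects 6; 6 enters row 2 and ejects 4; 4 enters row 1 and ejects 2. So w(6) = 2. P is now [[1, 4], [3, 6], [8]].
Step i=5: Q has 5 at row 2, column 2; remove 6 from row 2 of P and reverse-bump: 6 enters row 1 and ejects 4. So w(5) = 4. P is now [[1, 6], [3], [8]].
Step i=4: Q has 4 at row 1, column 2; remove that cell from P, ejecting 6. So w(4) = 6. P is now [[1], [3], [8]].
Step i=3: Q has 3 at row 3, column 1; remove 8 from row 3 of P and reverse-bump: 8 enters row 2 and ejects 3; 3 enters row 1 and ejects 1. So w(3) = 1. P is now [[3], [8]].
Step i=2: Q has 2 at row 2, column 1; remove 8 from row 2 of P and reverse-bump: 8 enters row 1 and ejects 3. So w(2) = 3. P is now [[8]].
Step i=1: Q has 1 at row 1, column 1; remove that cell from P, ejecting 8. So w(1) = 8. P is now [].

So w = 8 3 1 6 4 2 5 7.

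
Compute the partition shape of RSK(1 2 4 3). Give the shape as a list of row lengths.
Row-insert each entry into an empty tableau.

After inserting 1: P = [[1]].
After inserting 2: P = [[1, 2]].
After inserting 4: P = [[1, 2, 4]].
After inserting 3: P = [[1, 2, 3], [4]].

The final insertion tableau P = [[1, 2, 3], [4]] has shape [3, 1].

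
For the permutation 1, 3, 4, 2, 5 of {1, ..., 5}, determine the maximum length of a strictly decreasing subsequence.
2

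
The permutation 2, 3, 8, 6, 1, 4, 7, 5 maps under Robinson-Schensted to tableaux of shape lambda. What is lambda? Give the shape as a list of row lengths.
[4, 3, 1]

Row-insert each entry into an empty tableau.

After inserting 2: P = [[2]].
After inserting 3: P = [[2, 3]].
After inserting 8: P = [[2, 3, 8]].
After inserting 6: P = [[2, 3, 6], [8]].
After inserting 1: P = [[1, 3, 6], [2], [8]].
After inserting 4: P = [[1, 3, 4], [2, 6], [8]].
After inserting 7: P = [[1, 3, 4, 7], [2, 6], [8]].
After inserting 5: P = [[1, 3, 4, 5], [2, 6, 7], [8]].

The final insertion tableau P = [[1, 3, 4, 5], [2, 6, 7], [8]] has shape [4, 3, 1].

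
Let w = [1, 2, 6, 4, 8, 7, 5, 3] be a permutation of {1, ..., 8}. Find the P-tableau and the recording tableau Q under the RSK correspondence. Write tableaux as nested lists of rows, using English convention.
P = [[1, 2, 3, 5], [4, 7], [6], [8]], Q = [[1, 2, 3, 5], [4, 6], [7], [8]]

Insert each entry of the permutation into P by Schensted row insertion, recording in Q the position of each new cell.

Insert 1: appended to row 1. P = [[1]].
Insert 2: appended to row 1. P = [[1, 2]].
Insert 6: appended to row 1. P = [[1, 2, 6]].
Insert 4: 4 bumps 6 from row 1; 6 starts row 2. P = [[1, 2, 4], [6]].
Insert 8: appended to row 1. P = [[1, 2, 4, 8], [6]].
Insert 7: 7 bumps 8 from row 1; 8 appends to row 2. P = [[1, 2, 4, 7], [6, 8]].
Insert 5: 5 bumps 7 from row 1; 7 bumps 8 from row 2; 8 starts row 3. P = [[1, 2, 4, 5], [6, 7], [8]].
Insert 3: 3 bumps 4 from row 1; 4 bumps 6 from row 2; 6 bumps 8 from row 3; 8 starts row 4. P = [[1, 2, 3, 5], [4, 7], [6], [8]].

So P = [[1, 2, 3, 5], [4, 7], [6], [8]], Q = [[1, 2, 3, 5], [4, 6], [7], [8]].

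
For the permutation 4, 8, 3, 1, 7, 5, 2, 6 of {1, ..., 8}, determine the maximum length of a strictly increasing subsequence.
3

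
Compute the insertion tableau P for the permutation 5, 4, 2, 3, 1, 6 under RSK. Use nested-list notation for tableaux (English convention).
Insert 5: appended to row 1. P = [[5]].
Insert 4: 4 bumps 5 from row 1; 5 starts row 2. P = [[4], [5]].
Insert 2: 2 bumps 4 from row 1; 4 bumps 5 from row 2; 5 starts row 3. P = [[2], [4], [5]].
Insert 3: appended to row 1. P = [[2, 3], [4], [5]].
Insert 1: 1 bumps 2 from row 1; 2 bumps 4 from row 2; 4 bumps 5 from row 3; 5 starts row 4. P = [[1, 3], [2], [4], [5]].
Insert 6: appended to row 1. P = [[1, 3, 6], [2], [4], [5]].

So P = [[1, 3, 6], [2], [4], [5]].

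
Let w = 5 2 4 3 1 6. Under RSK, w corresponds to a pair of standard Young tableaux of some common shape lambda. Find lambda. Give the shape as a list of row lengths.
RSK row insertion gives P = [[1, 3, 6], [2], [4], [5]], which has shape [3, 1, 1, 1].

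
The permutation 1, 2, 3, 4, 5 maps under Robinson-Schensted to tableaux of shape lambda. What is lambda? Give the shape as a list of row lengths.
[5]

RSK row insertion gives P = [[1, 2, 3, 4, 5]], which has shape [5].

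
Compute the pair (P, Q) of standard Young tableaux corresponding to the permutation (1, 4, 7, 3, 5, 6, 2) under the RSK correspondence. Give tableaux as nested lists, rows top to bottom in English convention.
P = [[1, 2, 5, 6], [3, 7], [4]], Q = [[1, 2, 3, 6], [4, 5], [7]]

Insert each entry of the permutation into P by Schensted row insertion, recording in Q the position of each new cell.

Insert 1: appended to row 1. P = [[1]], Q = [[1]].
Insert 4: appended to row 1. P = [[1, 4]], Q = [[1, 2]].
Insert 7: appended to row 1. P = [[1, 4, 7]], Q = [[1, 2, 3]].
Insert 3: 3 bumps 4 from row 1; 4 starts row 2. P = [[1, 3, 7], [4]], Q = [[1, 2, 3], [4]].
Insert 5: 5 bumps 7 from row 1; 7 appends to row 2. P = [[1, 3, 5], [4, 7]], Q = [[1, 2, 3], [4, 5]].
Insert 6: appended to row 1. P = [[1, 3, 5, 6], [4, 7]], Q = [[1, 2, 3, 6], [4, 5]].
Insert 2: 2 bumps 3 from row 1; 3 bumps 4 from row 2; 4 starts row 3. P = [[1, 2, 5, 6], [3, 7], [4]], Q = [[1, 2, 3, 6], [4, 5], [7]].

So P = [[1, 2, 5, 6], [3, 7], [4]], Q = [[1, 2, 3, 6], [4, 5], [7]].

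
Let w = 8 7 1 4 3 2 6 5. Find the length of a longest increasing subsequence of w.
3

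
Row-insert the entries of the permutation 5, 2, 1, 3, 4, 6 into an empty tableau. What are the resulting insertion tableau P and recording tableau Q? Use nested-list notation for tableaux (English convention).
P = [[1, 3, 4, 6], [2], [5]], Q = [[1, 4, 5, 6], [2], [3]]

Insert each entry of the permutation into P by Schensted row insertion, recording in Q the position of each new cell.

Insert 5: appended to row 1. P = [[5]].
Insert 2: 2 bumps 5 from row 1; 5 starts row 2. P = [[2], [5]].
Insert 1: 1 bumps 2 from row 1; 2 bumps 5 from row 2; 5 starts row 3. P = [[1], [2], [5]].
Insert 3: appended to row 1. P = [[1, 3], [2], [5]].
Insert 4: appended to row 1. P = [[1, 3, 4], [2], [5]].
Insert 6: appended to row 1. P = [[1, 3, 4, 6], [2], [5]].

So P = [[1, 3, 4, 6], [2], [5]], Q = [[1, 4, 5, 6], [2], [3]].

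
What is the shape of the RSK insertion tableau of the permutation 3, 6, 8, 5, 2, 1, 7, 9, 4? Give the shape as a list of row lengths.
[4, 2, 2, 1]

RSK row insertion gives P = [[1, 4, 7, 9], [2, 5], [3, 8], [6]], which has shape [4, 2, 2, 1].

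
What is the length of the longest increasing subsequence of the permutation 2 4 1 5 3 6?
4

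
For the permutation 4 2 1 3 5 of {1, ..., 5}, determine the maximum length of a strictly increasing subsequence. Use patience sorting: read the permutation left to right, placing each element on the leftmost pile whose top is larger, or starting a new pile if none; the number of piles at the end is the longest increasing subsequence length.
4: new pile. tops = [4]
2: onto pile 1 (replacing 4). tops = [2]
1: onto pile 1 (replacing 2). tops = [1]
3: new pile. tops = [1, 3]
5: new pile. tops = [1, 3, 5]

3 piles, so the longest increasing subsequence has length 3.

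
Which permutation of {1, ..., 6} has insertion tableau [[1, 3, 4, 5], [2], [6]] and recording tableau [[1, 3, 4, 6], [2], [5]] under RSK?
Reverse RSK: for i = n, n-1, ..., 1, locate i in Q, remove the corresponding corner cell from P, and reverse-bump its entry up through P; the value ejected from row 1 is w(i).

So w = 6 2 3 4 1 5.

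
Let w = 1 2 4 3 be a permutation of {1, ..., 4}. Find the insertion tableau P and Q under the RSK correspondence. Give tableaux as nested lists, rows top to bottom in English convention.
P = [[1, 2, 3], [4]], Q = [[1, 2, 3], [4]]

Insert each entry of the permutation into P by Schensted row insertion, recording in Q the position of each new cell.

Insert 1: appended to row 1. P = [[1]], Q = [[1]].
Insert 2: appended to row 1. P = [[1, 2]], Q = [[1, 2]].
Insert 4: appended to row 1. P = [[1, 2, 4]], Q = [[1, 2, 3]].
Insert 3: 3 bumps 4 from row 1; 4 starts row 2. P = [[1, 2, 3], [4]], Q = [[1, 2, 3], [4]].

So P = [[1, 2, 3], [4]], Q = [[1, 2, 3], [4]].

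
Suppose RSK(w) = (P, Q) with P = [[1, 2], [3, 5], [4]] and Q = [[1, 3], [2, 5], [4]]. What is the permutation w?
Reverse the RSK construction: for i from n down to 1, find the cell of Q containing i, remove the entry at that cell from P, and reverse-bump it up through P; the value ejected from row 1 is w(i).

Step i=5: Q has 5 at row 2, column 2; remove 5 from row 2 of P and reverse-bump: 5 enters row 1 and ejects 2. So w(5) = 2. P is now [[1, 5], [3], [4]].
Step i=4: Q has 4 at row 3, column 1; remove 4 from row 3 of P and reverse-bump: 4 enters row 2 and ejects 3; 3 enters row 1 and ejects 1. So w(4) = 1. P is now [[3, 5], [4]].
Step i=3: Q has 3 at row 1, column 2; remove that cell from P, ejecting 5. So w(3) = 5. P is now [[3], [4]].
Step i=2: Q has 2 at row 2, column 1; remove 4 from row 2 of P and reverse-bump: 4 enters row 1 and ejects 3. So w(2) = 3. P is now [[4]].
Step i=1: Q has 1 at row 1, column 1; remove that cell from P, ejecting 4. So w(1) = 4. P is now [].

So w = 4 3 5 1 2.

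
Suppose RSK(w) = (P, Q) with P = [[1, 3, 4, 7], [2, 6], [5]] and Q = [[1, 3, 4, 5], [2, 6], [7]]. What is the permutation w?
5 2 3 6 7 4 1

Reverse the RSK construction: for i from n down to 1, find the cell of Q containing i, remove the entry at that cell from P, and reverse-bump it up through P; the value ejected from row 1 is w(i).

Step i=7: Q has 7 at row 3, column 1; remove 5 from row 3 of P and reverse-bump: 5 enters row 2 and ejects 2; 2 enters row 1 and ejects 1. So w(7) = 1. P is now [[2, 3, 4, 7], [5, 6]].
Step i=6: Q has 6 at row 2, column 2; remove 6 from row 2 of P and reverse-bump: 6 enters row 1 and ejects 4. So w(6) = 4. P is now [[2, 3, 6, 7], [5]].
Step i=5: Q has 5 at row 1, column 4; remove that cell from P, ejecting 7. So w(5) = 7. P is now [[2, 3, 6], [5]].
Step i=4: Q has 4 at row 1, column 3; remove that cell from P, ejecting 6. So w(4) = 6. P is now [[2, 3], [5]].
Step i=3: Q has 3 at row 1, column 2; remove that cell from P, ejecting 3. So w(3) = 3. P is now [[2], [5]].
Step i=2: Q has 2 at row 2, column 1; remove 5 from row 2 of P and reverse-bump: 5 enters row 1 and ejects 2. So w(2) = 2. P is now [[5]].
Step i=1: Q has 1 at row 1, column 1; remove that cell from P, ejecting 5. So w(1) = 5. P is now [].

So w = 5 2 3 6 7 4 1.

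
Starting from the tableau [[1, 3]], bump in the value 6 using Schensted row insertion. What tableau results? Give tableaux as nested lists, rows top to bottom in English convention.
6 is larger than every entry of row 1, so it is appended to row 1. The new tableau is [[1, 3, 6]].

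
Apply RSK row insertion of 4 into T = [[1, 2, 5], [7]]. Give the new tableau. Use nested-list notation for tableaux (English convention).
[[1, 2, 4], [5], [7]]

In row 1, 4 replaces 5 (the leftmost entry greater than 4); 5 is bumped to row 2. In row 2, 5 replaces 7 (the leftmost entry greater than 5); 7 is bumped to row 3. 7 starts a new row 3. The new tableau is [[1, 2, 4], [5], [7]].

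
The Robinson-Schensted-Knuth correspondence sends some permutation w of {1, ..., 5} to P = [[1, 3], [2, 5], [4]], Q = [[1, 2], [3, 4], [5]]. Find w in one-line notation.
4 5 2 3 1

Reverse the RSK construction: for i from n down to 1, find the cell of Q containing i, remove the entry at that cell from P, and reverse-bump it up through P; the value ejected from row 1 is w(i).

Step i=5: Q has 5 at row 3, column 1; remove 4 from row 3 of P and reverse-bump: 4 enters row 2 and ejects 2; 2 enters row 1 and ejects 1. So w(5) = 1. P is now [[2, 3], [4, 5]].
Step i=4: Q has 4 at row 2, column 2; remove 5 from row 2 of P and reverse-bump: 5 enters row 1 and ejects 3. So w(4) = 3. P is now [[2, 5], [4]].
Step i=3: Q has 3 at row 2, column 1; remove 4 from row 2 of P and reverse-bump: 4 enters row 1 and ejects 2. So w(3) = 2. P is now [[4, 5]].
Step i=2: Q has 2 at row 1, column 2; remove that cell from P, ejecting 5. So w(2) = 5. P is now [[4]].
Step i=1: Q has 1 at row 1, column 1; remove that cell from P, ejecting 4. So w(1) = 4. P is now [].

So w = 4 5 2 3 1.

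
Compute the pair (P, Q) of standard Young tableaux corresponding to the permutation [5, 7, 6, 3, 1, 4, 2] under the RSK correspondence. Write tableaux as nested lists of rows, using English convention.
Insert each entry of the permutation into P by Schensted row insertion, recording in Q the position of each new cell.

Insert 5: appended to row 1. P = [[5]].
Insert 7: appended to row 1. P = [[5, 7]].
Insert 6: 6 bumps 7 from row 1; 7 starts row 2. P = [[5, 6], [7]].
Insert 3: 3 bumps 5 from row 1; 5 bumps 7 from row 2; 7 starts row 3. P = [[3, 6], [5], [7]].
Insert 1: 1 bumps 3 from row 1; 3 bumps 5 from row 2; 5 bumps 7 from row 3; 7 starts row 4. P = [[1, 6], [3], [5], [7]].
Insert 4: 4 bumps 6 from row 1; 6 appends to row 2. P = [[1, 4], [3, 6], [5], [7]].
Insert 2: 2 bumps 4 from row 1; 4 bumps 6 from row 2; 6 appends to row 3. P = [[1, 2], [3, 4], [5, 6], [7]].

So P = [[1, 2], [3, 4], [5, 6], [7]], Q = [[1, 2], [3, 6], [4, 7], [5]].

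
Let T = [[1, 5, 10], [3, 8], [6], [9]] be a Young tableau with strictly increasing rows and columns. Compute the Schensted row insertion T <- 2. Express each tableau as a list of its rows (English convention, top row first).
In row 1, 2 replaces 5 (the leftmost entry greater than 2); 5 is bumped to row 2. In row 2, 5 replaces 8 (the leftmost entry greater than 5); 8 is bumped to row 3. 8 is appended to row 3. The new tableau is [[1, 2, 10], [3, 5], [6, 8], [9]].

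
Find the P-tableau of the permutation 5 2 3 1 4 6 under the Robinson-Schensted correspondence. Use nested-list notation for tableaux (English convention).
P = [[1, 3, 4, 6], [2], [5]]

Insert 5: appended to row 1. P = [[5]].
Insert 2: 2 bumps 5 from row 1; 5 starts row 2. P = [[2], [5]].
Insert 3: appended to row 1. P = [[2, 3], [5]].
Insert 1: 1 bumps 2 from row 1; 2 bumps 5 from row 2; 5 starts row 3. P = [[1, 3], [2], [5]].
Insert 4: appended to row 1. P = [[1, 3, 4], [2], [5]].
Insert 6: appended to row 1. P = [[1, 3, 4, 6], [2], [5]].

So P = [[1, 3, 4, 6], [2], [5]].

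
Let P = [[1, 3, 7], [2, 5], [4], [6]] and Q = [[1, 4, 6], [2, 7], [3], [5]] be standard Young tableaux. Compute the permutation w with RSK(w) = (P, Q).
Reverse the RSK construction: for i from n down to 1, find the cell of Q containing i, remove the entry at that cell from P, and reverse-bump it up through P; the value ejected from row 1 is w(i).

Step i=7: Q has 7 at row 2, column 2; remove 5 from row 2 of P and reverse-bump: 5 enters row 1 and ejects 3. So w(7) = 3. P is now [[1, 5, 7], [2], [4], [6]].
Step i=6: Q has 6 at row 1, column 3; remove that cell from P, ejecting 7. So w(6) = 7. P is now [[1, 5], [2], [4], [6]].
Step i=5: Q has 5 at row 4, column 1; remove 6 from row 4 of P and reverse-bump: 6 enters row 3 and ejects 4; 4 enters row 2 and ejects 2; 2 enters row 1 and ejects 1. So w(5) = 1. P is now [[2, 5], [4], [6]].
Step i=4: Q has 4 at row 1, column 2; remove that cell from P, ejecting 5. So w(4) = 5. P is now [[2], [4], [6]].
Step i=3: Q has 3 at row 3, column 1; remove 6 from row 3 of P and reverse-bump: 6 enters row 2 and ejects 4; 4 enters row 1 and ejects 2. So w(3) = 2. P is now [[4], [6]].
Step i=2: Q has 2 at row 2, column 1; remove 6 from row 2 of P and reverse-bump: 6 enters row 1 and ejects 4. So w(2) = 4. P is now [[6]].
Step i=1: Q has 1 at row 1, column 1; remove that cell from P, ejecting 6. So w(1) = 6. P is now [].

So w = 6 4 2 5 1 7 3.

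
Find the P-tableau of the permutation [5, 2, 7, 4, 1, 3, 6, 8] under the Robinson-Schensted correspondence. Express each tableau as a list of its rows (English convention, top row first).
Insert 5: appended to row 1. P = [[5]].
Insert 2: 2 bumps 5 from row 1; 5 starts row 2. P = [[2], [5]].
Insert 7: appended to row 1. P = [[2, 7], [5]].
Insert 4: 4 bumps 7 from row 1; 7 appends to row 2. P = [[2, 4], [5, 7]].
Insert 1: 1 bumps 2 from row 1; 2 bumps 5 from row 2; 5 starts row 3. P = [[1, 4], [2, 7], [5]].
Insert 3: 3 bumps 4 from row 1; 4 bumps 7 from row 2; 7 appends to row 3. P = [[1, 3], [2, 4], [5, 7]].
Insert 6: appended to row 1. P = [[1, 3, 6], [2, 4], [5, 7]].
Insert 8: appended to row 1. P = [[1, 3, 6, 8], [2, 4], [5, 7]].

So P = [[1, 3, 6, 8], [2, 4], [5, 7]].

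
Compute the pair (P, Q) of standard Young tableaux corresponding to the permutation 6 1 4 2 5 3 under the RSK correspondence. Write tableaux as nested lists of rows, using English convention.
Insert each entry of the permutation into P by Schensted row insertion, recording in Q the position of each new cell.

Insert 6: appended to row 1. P = [[6]].
Insert 1: 1 bumps 6 from row 1; 6 starts row 2. P = [[1], [6]].
Insert 4: appended to row 1. P = [[1, 4], [6]].
Insert 2: 2 bumps 4 from row 1; 4 bumps 6 from row 2; 6 starts row 3. P = [[1, 2], [4], [6]].
Insert 5: appended to row 1. P = [[1, 2, 5], [4], [6]].
Insert 3: 3 bumps 5 from row 1; 5 appends to row 2. P = [[1, 2, 3], [4, 5], [6]].

So P = [[1, 2, 3], [4, 5], [6]], Q = [[1, 3, 5], [2, 6], [4]].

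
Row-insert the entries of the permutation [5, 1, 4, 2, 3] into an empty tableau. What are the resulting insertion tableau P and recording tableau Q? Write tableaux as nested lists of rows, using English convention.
Insert each entry of the permutation into P by Schensted row insertion, recording in Q the position of each new cell.

Insert 5: appended to row 1. P = [[5]].
Insert 1: 1 bumps 5 from row 1; 5 starts row 2. P = [[1], [5]].
Insert 4: appended to row 1. P = [[1, 4], [5]].
Insert 2: 2 bumps 4 from row 1; 4 bumps 5 from row 2; 5 starts row 3. P = [[1, 2], [4], [5]].
Insert 3: appended to row 1. P = [[1, 2, 3], [4], [5]].

So P = [[1, 2, 3], [4], [5]], Q = [[1, 3, 5], [2], [4]].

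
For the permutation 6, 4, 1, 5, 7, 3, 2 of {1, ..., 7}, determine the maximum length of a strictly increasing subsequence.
3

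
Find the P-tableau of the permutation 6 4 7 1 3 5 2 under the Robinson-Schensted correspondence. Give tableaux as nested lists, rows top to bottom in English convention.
P = [[1, 2, 5], [3, 7], [4], [6]]

Insert 6: appended to row 1. P = [[6]].
Insert 4: 4 bumps 6 from row 1; 6 starts row 2. P = [[4], [6]].
Insert 7: appended to row 1. P = [[4, 7], [6]].
Insert 1: 1 bumps 4 from row 1; 4 bumps 6 from row 2; 6 starts row 3. P = [[1, 7], [4], [6]].
Insert 3: 3 bumps 7 from row 1; 7 appends to row 2. P = [[1, 3], [4, 7], [6]].
Insert 5: appended to row 1. P = [[1, 3, 5], [4, 7], [6]].
Insert 2: 2 bumps 3 from row 1; 3 bumps 4 from row 2; 4 bumps 6 from row 3; 6 starts row 4. P = [[1, 2, 5], [3, 7], [4], [6]].

So P = [[1, 2, 5], [3, 7], [4], [6]].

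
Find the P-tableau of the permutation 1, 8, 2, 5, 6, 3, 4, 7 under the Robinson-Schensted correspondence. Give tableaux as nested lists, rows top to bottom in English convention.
After inserting 1: P = [[1]].
After inserting 8: P = [[1, 8]].
After inserting 2: P = [[1, 2], [8]].
After inserting 5: P = [[1, 2, 5], [8]].
After inserting 6: P = [[1, 2, 5, 6], [8]].
After inserting 3: P = [[1, 2, 3, 6], [5], [8]].
After inserting 4: P = [[1, 2, 3, 4], [5, 6], [8]].
After inserting 7: P = [[1, 2, 3, 4, 7], [5, 6], [8]].

So P = [[1, 2, 3, 4, 7], [5, 6], [8]].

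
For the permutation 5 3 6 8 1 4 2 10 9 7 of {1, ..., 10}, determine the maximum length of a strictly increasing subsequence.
4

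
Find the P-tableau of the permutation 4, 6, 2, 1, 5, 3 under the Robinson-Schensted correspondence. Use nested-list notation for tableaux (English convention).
Insert 4: appended to row 1. P = [[4]].
Insert 6: appended to row 1. P = [[4, 6]].
Insert 2: 2 bumps 4 from row 1; 4 starts row 2. P = [[2, 6], [4]].
Insert 1: 1 bumps 2 from row 1; 2 bumps 4 from row 2; 4 starts row 3. P = [[1, 6], [2], [4]].
Insert 5: 5 bumps 6 from row 1; 6 appends to row 2. P = [[1, 5], [2, 6], [4]].
Insert 3: 3 bumps 5 from row 1; 5 bumps 6 from row 2; 6 appends to row 3. P = [[1, 3], [2, 5], [4, 6]].

So P = [[1, 3], [2, 5], [4, 6]].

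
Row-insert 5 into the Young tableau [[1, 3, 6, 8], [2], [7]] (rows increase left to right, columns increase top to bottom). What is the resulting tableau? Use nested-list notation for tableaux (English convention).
[[1, 3, 5, 8], [2, 6], [7]]

In row 1, 5 replaces 6 (the leftmost entry greater than 5); 6 is bumped to row 2. 6 is appended to row 2. The new tableau is [[1, 3, 5, 8], [2, 6], [7]].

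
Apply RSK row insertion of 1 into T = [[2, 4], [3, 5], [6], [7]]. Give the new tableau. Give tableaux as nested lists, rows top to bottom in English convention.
In row 1, 1 replaces 2 (the leftmost entry greater than 1); 2 is bumped to row 2. In row 2, 2 replaces 3 (the leftmost entry greater than 2); 3 is bumped to row 3. In row 3, 3 replaces 6 (the leftmost entry greater than 3); 6 is bumped to row 4. In row 4, 6 replaces 7 (the leftmost entry greater than 6); 7 is bumped to row 5. 7 starts a new row 5. The new tableau is [[1, 4], [2, 5], [3], [6], [7]].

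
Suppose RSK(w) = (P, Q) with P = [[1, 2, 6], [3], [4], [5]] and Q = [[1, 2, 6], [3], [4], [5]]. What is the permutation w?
1 5 4 3 2 6

Reverse the RSK construction: for i from n down to 1, find the cell of Q containing i, remove the entry at that cell from P, and reverse-bump it up through P; the value ejected from row 1 is w(i).

Step i=6: Q has 6 at row 1, column 3; remove that cell from P, ejecting 6. So w(6) = 6. P is now [[1, 2], [3], [4], [5]].
Step i=5: Q has 5 at row 4, column 1; remove 5 from row 4 of P and reverse-bump: 5 enters row 3 and ejects 4; 4 enters row 2 and ejects 3; 3 enters row 1 and ejects 2. So w(5) = 2. P is now [[1, 3], [4], [5]].
Step i=4: Q has 4 at row 3, column 1; remove 5 from row 3 of P and reverse-bump: 5 enters row 2 and ejects 4; 4 enters row 1 and ejects 3. So w(4) = 3. P is now [[1, 4], [5]].
Step i=3: Q has 3 at row 2, column 1; remove 5 from row 2 of P and reverse-bump: 5 enters row 1 and ejects 4. So w(3) = 4. P is now [[1, 5]].
Step i=2: Q has 2 at row 1, column 2; remove that cell from P, ejecting 5. So w(2) = 5. P is now [[1]].
Step i=1: Q has 1 at row 1, column 1; remove that cell from P, ejecting 1. So w(1) = 1. P is now [].

So w = 1 5 4 3 2 6.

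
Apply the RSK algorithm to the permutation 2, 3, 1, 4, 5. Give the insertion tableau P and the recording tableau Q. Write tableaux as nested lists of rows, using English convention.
Insert each entry of the permutation into P by Schensted row insertion, recording in Q the position of each new cell.

Insert 2: appended to row 1. P = [[2]].
Insert 3: appended to row 1. P = [[2, 3]].
Insert 1: 1 bumps 2 from row 1; 2 starts row 2. P = [[1, 3], [2]].
Insert 4: appended to row 1. P = [[1, 3, 4], [2]].
Insert 5: appended to row 1. P = [[1, 3, 4, 5], [2]].

So P = [[1, 3, 4, 5], [2]], Q = [[1, 2, 4, 5], [3]].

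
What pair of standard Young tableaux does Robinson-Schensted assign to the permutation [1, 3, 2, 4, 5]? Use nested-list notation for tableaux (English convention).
Insert each entry of the permutation into P by Schensted row insertion, recording in Q the position of each new cell.

Insert 1: appended to row 1. P = [[1]], Q = [[1]].
Insert 3: appended to row 1. P = [[1, 3]], Q = [[1, 2]].
Insert 2: 2 bumps 3 from row 1; 3 starts row 2. P = [[1, 2], [3]], Q = [[1, 2], [3]].
Insert 4: appended to row 1. P = [[1, 2, 4], [3]], Q = [[1, 2, 4], [3]].
Insert 5: appended to row 1. P = [[1, 2, 4, 5], [3]], Q = [[1, 2, 4, 5], [3]].

So P = [[1, 2, 4, 5], [3]], Q = [[1, 2, 4, 5], [3]].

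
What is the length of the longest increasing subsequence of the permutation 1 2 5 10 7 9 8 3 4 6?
5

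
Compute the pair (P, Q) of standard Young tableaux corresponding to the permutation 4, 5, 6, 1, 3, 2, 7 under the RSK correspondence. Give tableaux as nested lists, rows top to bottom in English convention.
P = [[1, 2, 6, 7], [3, 5], [4]], Q = [[1, 2, 3, 7], [4, 5], [6]]

Insert each entry of the permutation into P by Schensted row insertion, recording in Q the position of each new cell.

Insert 4: appended to row 1. P = [[4]].
Insert 5: appended to row 1. P = [[4, 5]].
Insert 6: appended to row 1. P = [[4, 5, 6]].
Insert 1: 1 bumps 4 from row 1; 4 starts row 2. P = [[1, 5, 6], [4]].
Insert 3: 3 bumps 5 from row 1; 5 appends to row 2. P = [[1, 3, 6], [4, 5]].
Insert 2: 2 bumps 3 from row 1; 3 bumps 4 from row 2; 4 starts row 3. P = [[1, 2, 6], [3, 5], [4]].
Insert 7: appended to row 1. P = [[1, 2, 6, 7], [3, 5], [4]].

So P = [[1, 2, 6, 7], [3, 5], [4]], Q = [[1, 2, 3, 7], [4, 5], [6]].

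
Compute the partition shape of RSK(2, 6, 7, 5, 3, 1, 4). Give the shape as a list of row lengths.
[3, 2, 1, 1]

Row-insert each entry into an empty tableau.

After inserting 2: P = [[2]].
After inserting 6: P = [[2, 6]].
After inserting 7: P = [[2, 6, 7]].
After inserting 5: P = [[2, 5, 7], [6]].
After inserting 3: P = [[2, 3, 7], [5], [6]].
After inserting 1: P = [[1, 3, 7], [2], [5], [6]].
After inserting 4: P = [[1, 3, 4], [2, 7], [5], [6]].

The final insertion tableau P = [[1, 3, 4], [2, 7], [5], [6]] has shape [3, 2, 1, 1].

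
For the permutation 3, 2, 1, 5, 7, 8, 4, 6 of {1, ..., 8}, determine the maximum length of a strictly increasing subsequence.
4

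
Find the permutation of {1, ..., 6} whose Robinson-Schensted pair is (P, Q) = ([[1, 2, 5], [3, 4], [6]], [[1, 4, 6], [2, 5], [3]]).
6 3 1 4 2 5

Reverse the RSK construction: for i from n down to 1, find the cell of Q containing i, remove the entry at that cell from P, and reverse-bump it up through P; the value ejected from row 1 is w(i).

Step i=6: Q has 6 at row 1, column 3; remove that cell from P, ejecting 5. So w(6) = 5. P is now [[1, 2], [3, 4], [6]].
Step i=5: Q has 5 at row 2, column 2; remove 4 from row 2 of P and reverse-bump: 4 enters row 1 and ejects 2. So w(5) = 2. P is now [[1, 4], [3], [6]].
Step i=4: Q has 4 at row 1, column 2; remove that cell from P, ejecting 4. So w(4) = 4. P is now [[1], [3], [6]].
Step i=3: Q has 3 at row 3, column 1; remove 6 from row 3 of P and reverse-bump: 6 enters row 2 and ejects 3; 3 enters row 1 and ejects 1. So w(3) = 1. P is now [[3], [6]].
Step i=2: Q has 2 at row 2, column 1; remove 6 from row 2 of P and reverse-bump: 6 enters row 1 and ejects 3. So w(2) = 3. P is now [[6]].
Step i=1: Q has 1 at row 1, column 1; remove that cell from P, ejecting 6. So w(1) = 6. P is now [].

So w = 6 3 1 4 2 5.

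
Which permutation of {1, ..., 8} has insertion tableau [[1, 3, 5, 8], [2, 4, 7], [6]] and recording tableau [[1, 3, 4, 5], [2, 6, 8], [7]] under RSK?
Reverse the RSK construction: for i from n down to 1, find the cell of Q containing i, remove the entry at that cell from P, and reverse-bump it up through P; the value ejected from row 1 is w(i).

Step i=8: Q has 8 at row 2, column 3; remove 7 from row 2 of P and reverse-bump: 7 enters row 1 and ejects 5. So w(8) = 5. P is now [[1, 3, 7, 8], [2, 4], [6]].
Step i=7: Q has 7 at row 3, column 1; remove 6 from row 3 of P and reverse-bump: 6 enters row 2 and ejects 4; 4 enters row 1 and ejects 3. So w(7) = 3. P is now [[1, 4, 7, 8], [2, 6]].
Step i=6: Q has 6 at row 2, column 2; remove 6 from row 2 of P and reverse-bump: 6 enters row 1 and ejects 4. So w(6) = 4. P is now [[1, 6, 7, 8], [2]].
Step i=5: Q has 5 at row 1, column 4; remove that cell from P, ejecting 8. So w(5) = 8. P is now [[1, 6, 7], [2]].
Step i=4: Q has 4 at row 1, column 3; remove that cell from P, ejecting 7. So w(4) = 7. P is now [[1, 6], [2]].
Step i=3: Q has 3 at row 1, column 2; remove that cell from P, ejecting 6. So w(3) = 6. P is now [[1], [2]].
Step i=2: Q has 2 at row 2, column 1; remove 2 from row 2 of P and reverse-bump: 2 enters row 1 and ejects 1. So w(2) = 1. P is now [[2]].
Step i=1: Q has 1 at row 1, column 1; remove that cell from P, ejecting 2. So w(1) = 2. P is now [].

So w = 2 1 6 7 8 4 3 5.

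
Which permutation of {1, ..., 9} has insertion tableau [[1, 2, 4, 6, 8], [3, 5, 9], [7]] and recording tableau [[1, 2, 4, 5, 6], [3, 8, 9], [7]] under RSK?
Reverse the RSK construction: for i from n down to 1, find the cell of Q containing i, remove the entry at that cell from P, and reverse-bump it up through P; the value ejected from row 1 is w(i).

Step i=9: Q has 9 at row 2, column 3; remove 9 from row 2 of P and reverse-bump: 9 enters row 1 and ejects 8. So w(9) = 8. P is now [[1, 2, 4, 6, 9], [3, 5], [7]].
Step i=8: Q has 8 at row 2, column 2; remove 5 from row 2 of P and reverse-bump: 5 enters row 1 and ejects 4. So w(8) = 4. P is now [[1, 2, 5, 6, 9], [3], [7]].
Step i=7: Q has 7 at row 3, column 1; remove 7 from row 3 of P and reverse-bump: 7 enters row 2 and ejects 3; 3 enters row 1 and ejects 2. So w(7) = 2. P is now [[1, 3, 5, 6, 9], [7]].
Step i=6: Q has 6 at row 1, column 5; remove that cell from P, ejecting 9. So w(6) = 9. P is now [[1, 3, 5, 6], [7]].
Step i=5: Q has 5 at row 1, column 4; remove that cell from P, ejecting 6. So w(5) = 6. P is now [[1, 3, 5], [7]].
Step i=4: Q has 4 at row 1, column 3; remove that cell from P, ejecting 5. So w(4) = 5. P is now [[1, 3], [7]].
Step i=3: Q has 3 at row 2, column 1; remove 7 from row 2 of P and reverse-bump: 7 enters row 1 and ejects 3. So w(3) = 3. P is now [[1, 7]].
Step i=2: Q has 2 at row 1, column 2; remove that cell from P, ejecting 7. So w(2) = 7. P is now [[1]].
Step i=1: Q has 1 at row 1, column 1; remove that cell from P, ejecting 1. So w(1) = 1. P is now [].

So w = 1 7 3 5 6 9 2 4 8.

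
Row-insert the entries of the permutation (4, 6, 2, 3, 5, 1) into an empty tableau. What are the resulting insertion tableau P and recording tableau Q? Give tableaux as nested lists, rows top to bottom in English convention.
P = [[1, 3, 5], [2, 6], [4]], Q = [[1, 2, 5], [3, 4], [6]]

Insert each entry of the permutation into P by Schensted row insertion, recording in Q the position of each new cell.

Insert 4: appended to row 1. P = [[4]], Q = [[1]].
Insert 6: appended to row 1. P = [[4, 6]], Q = [[1, 2]].
Insert 2: 2 bumps 4 from row 1; 4 starts row 2. P = [[2, 6], [4]], Q = [[1, 2], [3]].
Insert 3: 3 bumps 6 from row 1; 6 appends to row 2. P = [[2, 3], [4, 6]], Q = [[1, 2], [3, 4]].
Insert 5: appended to row 1. P = [[2, 3, 5], [4, 6]], Q = [[1, 2, 5], [3, 4]].
Insert 1: 1 bumps 2 from row 1; 2 bumps 4 from row 2; 4 starts row 3. P = [[1, 3, 5], [2, 6], [4]], Q = [[1, 2, 5], [3, 4], [6]].

So P = [[1, 3, 5], [2, 6], [4]], Q = [[1, 2, 5], [3, 4], [6]].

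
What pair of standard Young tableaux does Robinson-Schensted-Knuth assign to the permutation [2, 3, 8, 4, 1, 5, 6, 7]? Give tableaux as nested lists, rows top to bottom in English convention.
Insert each entry of the permutation into P by Schensted row insertion, recording in Q the position of each new cell.

Insert 2: appended to row 1. P = [[2]].
Insert 3: appended to row 1. P = [[2, 3]].
Insert 8: appended to row 1. P = [[2, 3, 8]].
Insert 4: 4 bumps 8 from row 1; 8 starts row 2. P = [[2, 3, 4], [8]].
Insert 1: 1 bumps 2 from row 1; 2 bumps 8 from row 2; 8 starts row 3. P = [[1, 3, 4], [2], [8]].
Insert 5: appended to row 1. P = [[1, 3, 4, 5], [2], [8]].
Insert 6: appended to row 1. P = [[1, 3, 4, 5, 6], [2], [8]].
Insert 7: appended to row 1. P = [[1, 3, 4, 5, 6, 7], [2], [8]].

So P = [[1, 3, 4, 5, 6, 7], [2], [8]], Q = [[1, 2, 3, 6, 7, 8], [4], [5]].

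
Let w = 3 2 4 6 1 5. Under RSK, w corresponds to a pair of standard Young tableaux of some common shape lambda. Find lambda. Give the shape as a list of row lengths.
[3, 2, 1]

Row-insert each entry into an empty tableau.

After inserting 3: P = [[3]].
After inserting 2: P = [[2], [3]].
After inserting 4: P = [[2, 4], [3]].
After inserting 6: P = [[2, 4, 6], [3]].
After inserting 1: P = [[1, 4, 6], [2], [3]].
After inserting 5: P = [[1, 4, 5], [2, 6], [3]].

The final insertion tableau P = [[1, 4, 5], [2, 6], [3]] has shape [3, 2, 1].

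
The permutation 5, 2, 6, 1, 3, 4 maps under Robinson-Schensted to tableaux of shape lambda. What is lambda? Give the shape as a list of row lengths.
Row-insert each entry into an empty tableau.

After inserting 5: P = [[5]].
After inserting 2: P = [[2], [5]].
After inserting 6: P = [[2, 6], [5]].
After inserting 1: P = [[1, 6], [2], [5]].
After inserting 3: P = [[1, 3], [2, 6], [5]].
After inserting 4: P = [[1, 3, 4], [2, 6], [5]].

The final insertion tableau P = [[1, 3, 4], [2, 6], [5]] has shape [3, 2, 1].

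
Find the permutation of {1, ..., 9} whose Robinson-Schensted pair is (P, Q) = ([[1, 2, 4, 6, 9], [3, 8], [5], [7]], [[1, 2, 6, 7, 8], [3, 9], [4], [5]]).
1 7 5 3 2 4 8 9 6

Reverse RSK: for i = n, n-1, ..., 1, locate i in Q, remove the corresponding corner cell from P, and reverse-bump its entry up through P; the value ejected from row 1 is w(i).

So w = 1 7 5 3 2 4 8 9 6.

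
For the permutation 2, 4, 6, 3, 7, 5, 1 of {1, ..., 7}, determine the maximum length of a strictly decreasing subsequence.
3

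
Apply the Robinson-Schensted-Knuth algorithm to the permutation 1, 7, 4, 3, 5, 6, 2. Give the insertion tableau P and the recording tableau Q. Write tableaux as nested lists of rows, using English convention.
P = [[1, 2, 5, 6], [3], [4], [7]], Q = [[1, 2, 5, 6], [3], [4], [7]]

Insert each entry of the permutation into P by Schensted row insertion, recording in Q the position of each new cell.

After inserting 1: P = [[1]].
After inserting 7: P = [[1, 7]].
After inserting 4: P = [[1, 4], [7]].
After inserting 3: P = [[1, 3], [4], [7]].
After inserting 5: P = [[1, 3, 5], [4], [7]].
After inserting 6: P = [[1, 3, 5, 6], [4], [7]].
After inserting 2: P = [[1, 2, 5, 6], [3], [4], [7]].

So P = [[1, 2, 5, 6], [3], [4], [7]], Q = [[1, 2, 5, 6], [3], [4], [7]].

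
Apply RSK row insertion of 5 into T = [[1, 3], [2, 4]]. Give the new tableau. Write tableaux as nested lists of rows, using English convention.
[[1, 3, 5], [2, 4]]

5 is larger than every entry of row 1, so it is appended to row 1. The new tableau is [[1, 3, 5], [2, 4]].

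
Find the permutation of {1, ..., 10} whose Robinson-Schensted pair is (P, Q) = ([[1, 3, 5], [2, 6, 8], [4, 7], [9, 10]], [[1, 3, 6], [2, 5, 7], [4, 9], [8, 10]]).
Reverse the RSK construction: for i from n down to 1, find the cell of Q containing i, remove the entry at that cell from P, and reverse-bump it up through P; the value ejected from row 1 is w(i).

Step i=10: Q has 10 at row 4, column 2; remove 10 from row 4 of P and reverse-bump: 10 enters row 3 and ejects 7; 7 enters row 2 and ejects 6; 6 enters row 1 and ejects 5. So w(10) = 5. P is now [[1, 3, 6], [2, 7, 8], [4, 10], [9]].
Step i=9: Q has 9 at row 3, column 2; remove 10 from row 3 of P and reverse-bump: 10 enters row 2 and ejects 8; 8 enters row 1 and ejects 6. So w(9) = 6. P is now [[1, 3, 8], [2, 7, 10], [4], [9]].
Step i=8: Q has 8 at row 4, column 1; remove 9 from row 4 of P and reverse-bump: 9 enters row 3 and ejects 4; 4 enters row 2 and ejects 2; 2 enters row 1 and ejects 1. So w(8) = 1. P is now [[2, 3, 8], [4, 7, 10], [9]].
Step i=7: Q has 7 at row 2, column 3; remove 10 from row 2 of P and reverse-bump: 10 enters row 1 and ejects 8. So w(7) = 8. P is now [[2, 3, 10], [4, 7], [9]].
Step i=6: Q has 6 at row 1, column 3; remove that cell from P, ejecting 10. So w(6) = 10. P is now [[2, 3], [4, 7], [9]].
Step i=5: Q has 5 at row 2, column 2; remove 7 from row 2 of P and reverse-bump: 7 enters row 1 and ejects 3. So w(5) = 3. P is now [[2, 7], [4], [9]].
Step i=4: Q has 4 at row 3, column 1; remove 9 from row 3 of P and reverse-bump: 9 enters row 2 and ejects 4; 4 enters row 1 and ejects 2. So w(4) = 2. P is now [[4, 7], [9]].
Step i=3: Q has 3 at row 1, column 2; remove that cell from P, ejecting 7. So w(3) = 7. P is now [[4], [9]].
Step i=2: Q has 2 at row 2, column 1; remove 9 from row 2 of P and reverse-bump: 9 enters row 1 and ejects 4. So w(2) = 4. P is now [[9]].
Step i=1: Q has 1 at row 1, column 1; remove that cell from P, ejecting 9. So w(1) = 9. P is now [].

So w = 9 4 7 2 3 10 8 1 6 5.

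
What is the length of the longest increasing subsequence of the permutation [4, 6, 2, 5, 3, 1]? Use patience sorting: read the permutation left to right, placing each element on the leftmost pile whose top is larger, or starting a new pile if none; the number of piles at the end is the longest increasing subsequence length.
2

4: new pile. tops = [4]
6: new pile. tops = [4, 6]
2: onto pile 1 (replacing 4). tops = [2, 6]
5: onto pile 2 (replacing 6). tops = [2, 5]
3: onto pile 2 (replacing 5). tops = [2, 3]
1: onto pile 1 (replacing 2). tops = [1, 3]

2 piles, so the longest increasing subsequence has length 2.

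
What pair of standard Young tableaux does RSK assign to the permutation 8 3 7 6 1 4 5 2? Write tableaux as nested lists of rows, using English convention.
P = [[1, 2, 5], [3, 4], [6], [7], [8]], Q = [[1, 3, 7], [2, 6], [4], [5], [8]]

Insert each entry of the permutation into P by Schensted row insertion, recording in Q the position of each new cell.

Insert 8: appended to row 1. P = [[8]], Q = [[1]].
Insert 3: 3 bumps 8 from row 1; 8 starts row 2. P = [[3], [8]], Q = [[1], [2]].
Insert 7: appended to row 1. P = [[3, 7], [8]], Q = [[1, 3], [2]].
Insert 6: 6 bumps 7 from row 1; 7 bumps 8 from row 2; 8 starts row 3. P = [[3, 6], [7], [8]], Q = [[1, 3], [2], [4]].
Insert 1: 1 bumps 3 from row 1; 3 bumps 7 from row 2; 7 bumps 8 from row 3; 8 starts row 4. P = [[1, 6], [3], [7], [8]], Q = [[1, 3], [2], [4], [5]].
Insert 4: 4 bumps 6 from row 1; 6 appends to row 2. P = [[1, 4], [3, 6], [7], [8]], Q = [[1, 3], [2, 6], [4], [5]].
Insert 5: appended to row 1. P = [[1, 4, 5], [3, 6], [7], [8]], Q = [[1, 3, 7], [2, 6], [4], [5]].
Insert 2: 2 bumps 4 from row 1; 4 bumps 6 from row 2; 6 bumps 7 from row 3; 7 bumps 8 from row 4; 8 starts row 5. P = [[1, 2, 5], [3, 4], [6], [7], [8]], Q = [[1, 3, 7], [2, 6], [4], [5], [8]].

So P = [[1, 2, 5], [3, 4], [6], [7], [8]], Q = [[1, 3, 7], [2, 6], [4], [5], [8]].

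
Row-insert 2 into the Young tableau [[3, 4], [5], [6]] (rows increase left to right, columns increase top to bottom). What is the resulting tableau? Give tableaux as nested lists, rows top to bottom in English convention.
In row 1, 2 replaces 3 (the leftmost entry greater than 2); 3 is bumped to row 2. In row 2, 3 replaces 5 (the leftmost entry greater than 3); 5 is bumped to row 3. In row 3, 5 replaces 6 (the leftmost entry greater than 5); 6 is bumped to row 4. 6 starts a new row 4. The new tableau is [[2, 4], [3], [5], [6]].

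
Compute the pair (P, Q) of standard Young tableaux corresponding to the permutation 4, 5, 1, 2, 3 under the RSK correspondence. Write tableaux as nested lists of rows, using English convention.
P = [[1, 2, 3], [4, 5]], Q = [[1, 2, 5], [3, 4]]

Insert each entry of the permutation into P by Schensted row insertion, recording in Q the position of each new cell.

After inserting 4: P = [[4]].
After inserting 5: P = [[4, 5]].
After inserting 1: P = [[1, 5], [4]].
After inserting 2: P = [[1, 2], [4, 5]].
After inserting 3: P = [[1, 2, 3], [4, 5]].

So P = [[1, 2, 3], [4, 5]], Q = [[1, 2, 5], [3, 4]].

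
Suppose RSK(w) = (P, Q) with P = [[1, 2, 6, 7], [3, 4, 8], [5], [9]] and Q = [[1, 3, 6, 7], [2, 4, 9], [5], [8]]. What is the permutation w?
3 1 9 5 4 6 8 2 7

Reverse RSK: for i = n, n-1, ..., 1, locate i in Q, remove the corresponding corner cell from P, and reverse-bump its entry up through P; the value ejected from row 1 is w(i).

So w = 3 1 9 5 4 6 8 2 7.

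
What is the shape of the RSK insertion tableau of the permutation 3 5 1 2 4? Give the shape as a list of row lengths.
[3, 2]

Row-insert each entry into an empty tableau.

After inserting 3: P = [[3]].
After inserting 5: P = [[3, 5]].
After inserting 1: P = [[1, 5], [3]].
After inserting 2: P = [[1, 2], [3, 5]].
After inserting 4: P = [[1, 2, 4], [3, 5]].

The final insertion tableau P = [[1, 2, 4], [3, 5]] has shape [3, 2].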